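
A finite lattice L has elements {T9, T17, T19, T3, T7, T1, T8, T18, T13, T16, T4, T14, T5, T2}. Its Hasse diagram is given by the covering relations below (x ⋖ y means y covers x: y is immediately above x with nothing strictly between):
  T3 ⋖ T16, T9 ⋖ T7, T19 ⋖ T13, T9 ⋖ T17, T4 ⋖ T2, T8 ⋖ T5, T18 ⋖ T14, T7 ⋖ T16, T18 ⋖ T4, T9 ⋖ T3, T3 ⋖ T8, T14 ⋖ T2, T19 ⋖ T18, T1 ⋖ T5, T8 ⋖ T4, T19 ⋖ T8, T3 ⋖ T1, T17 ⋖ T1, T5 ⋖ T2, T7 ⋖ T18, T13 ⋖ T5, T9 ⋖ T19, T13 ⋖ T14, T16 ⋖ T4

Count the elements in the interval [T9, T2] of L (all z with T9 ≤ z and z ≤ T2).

14

The interval [T9, T2] = {T1, T13, T14, T16, T17, T18, T19, T2, T3, T4, T5, T7, T8, T9}, which has 14 elements.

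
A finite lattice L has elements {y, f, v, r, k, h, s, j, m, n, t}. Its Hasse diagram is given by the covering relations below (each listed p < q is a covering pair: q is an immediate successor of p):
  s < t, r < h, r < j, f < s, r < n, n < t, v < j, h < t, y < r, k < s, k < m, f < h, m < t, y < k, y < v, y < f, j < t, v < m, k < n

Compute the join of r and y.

r

Common upper bounds of {r, y}: h, j, n, r, t.
The least among these is r.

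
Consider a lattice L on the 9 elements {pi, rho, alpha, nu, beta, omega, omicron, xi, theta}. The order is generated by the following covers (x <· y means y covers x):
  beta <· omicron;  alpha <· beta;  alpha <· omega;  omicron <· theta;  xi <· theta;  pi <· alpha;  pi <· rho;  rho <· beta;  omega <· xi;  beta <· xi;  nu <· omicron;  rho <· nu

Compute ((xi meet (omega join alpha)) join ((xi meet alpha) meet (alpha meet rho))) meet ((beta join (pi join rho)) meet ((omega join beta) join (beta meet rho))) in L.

omega ∨ alpha = omega
xi ∧ omega = omega
xi ∧ alpha = alpha
alpha ∧ rho = pi
alpha ∧ pi = pi
omega ∨ pi = omega
pi ∨ rho = rho
beta ∨ rho = beta
omega ∨ beta = xi
beta ∧ rho = rho
xi ∨ rho = xi
beta ∧ xi = beta
omega ∧ beta = alpha

alpha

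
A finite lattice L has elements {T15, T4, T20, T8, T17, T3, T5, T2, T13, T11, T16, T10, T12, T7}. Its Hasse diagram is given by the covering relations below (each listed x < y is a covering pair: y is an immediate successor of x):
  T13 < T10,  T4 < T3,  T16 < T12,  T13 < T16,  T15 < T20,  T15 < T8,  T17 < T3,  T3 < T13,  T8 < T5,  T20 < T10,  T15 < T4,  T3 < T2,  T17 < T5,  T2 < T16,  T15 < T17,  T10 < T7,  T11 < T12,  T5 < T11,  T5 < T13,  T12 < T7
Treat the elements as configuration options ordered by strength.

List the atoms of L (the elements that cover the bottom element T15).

T17, T20, T4, T8

The atoms are exactly the elements that cover T15: T17, T20, T4, T8.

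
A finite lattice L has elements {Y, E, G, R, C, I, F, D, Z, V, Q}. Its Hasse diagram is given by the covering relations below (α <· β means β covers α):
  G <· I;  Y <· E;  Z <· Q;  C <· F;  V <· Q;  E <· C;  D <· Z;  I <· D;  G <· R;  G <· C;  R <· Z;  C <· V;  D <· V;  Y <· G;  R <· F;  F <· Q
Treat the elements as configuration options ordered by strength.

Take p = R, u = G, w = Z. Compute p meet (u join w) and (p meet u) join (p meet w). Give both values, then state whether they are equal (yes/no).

R; R; yes

u join w = Z, so p meet (u join w) = R meet Z = R.
p meet u = G and p meet w = R, so (p meet u) join (p meet w) = G join R = R.
Equal: yes.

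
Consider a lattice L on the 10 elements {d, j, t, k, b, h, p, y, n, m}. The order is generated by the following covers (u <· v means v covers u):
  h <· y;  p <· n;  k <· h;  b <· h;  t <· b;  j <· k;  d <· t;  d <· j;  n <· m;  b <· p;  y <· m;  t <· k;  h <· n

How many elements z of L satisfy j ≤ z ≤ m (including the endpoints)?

6

The interval [j, m] = {h, j, k, m, n, y}, which has 6 elements.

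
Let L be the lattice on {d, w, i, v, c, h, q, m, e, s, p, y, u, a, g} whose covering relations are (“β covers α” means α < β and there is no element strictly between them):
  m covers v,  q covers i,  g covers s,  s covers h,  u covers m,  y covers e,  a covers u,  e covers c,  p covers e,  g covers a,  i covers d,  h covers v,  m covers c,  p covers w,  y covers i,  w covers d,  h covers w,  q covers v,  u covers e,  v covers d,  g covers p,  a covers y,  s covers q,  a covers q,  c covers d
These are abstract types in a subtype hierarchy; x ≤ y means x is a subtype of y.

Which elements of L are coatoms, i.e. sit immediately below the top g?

The coatoms are exactly the elements covered by g: a, p, s.

a, p, s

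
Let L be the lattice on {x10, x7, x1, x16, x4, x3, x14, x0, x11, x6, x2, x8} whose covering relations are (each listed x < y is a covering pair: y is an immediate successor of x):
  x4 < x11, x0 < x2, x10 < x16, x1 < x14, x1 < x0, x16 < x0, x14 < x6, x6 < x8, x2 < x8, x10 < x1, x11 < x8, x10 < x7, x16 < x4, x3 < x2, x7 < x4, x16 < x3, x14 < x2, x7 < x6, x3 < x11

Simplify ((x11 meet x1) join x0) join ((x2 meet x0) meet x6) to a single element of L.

x0

x11 ∧ x1 = x10
x10 ∨ x0 = x0
x2 ∧ x0 = x0
x0 ∧ x6 = x1
x0 ∨ x1 = x0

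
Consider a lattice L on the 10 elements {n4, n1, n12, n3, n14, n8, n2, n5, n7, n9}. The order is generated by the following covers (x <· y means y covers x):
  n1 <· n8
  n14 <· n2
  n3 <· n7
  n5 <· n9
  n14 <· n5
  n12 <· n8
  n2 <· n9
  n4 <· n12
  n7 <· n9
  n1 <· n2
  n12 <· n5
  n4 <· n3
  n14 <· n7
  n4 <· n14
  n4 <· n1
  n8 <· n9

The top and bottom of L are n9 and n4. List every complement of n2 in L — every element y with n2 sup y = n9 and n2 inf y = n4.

n12, n3

Need y with n2 ∨ y = n9 and n2 ∧ y = n4.
Checking each element gives: n12, n3.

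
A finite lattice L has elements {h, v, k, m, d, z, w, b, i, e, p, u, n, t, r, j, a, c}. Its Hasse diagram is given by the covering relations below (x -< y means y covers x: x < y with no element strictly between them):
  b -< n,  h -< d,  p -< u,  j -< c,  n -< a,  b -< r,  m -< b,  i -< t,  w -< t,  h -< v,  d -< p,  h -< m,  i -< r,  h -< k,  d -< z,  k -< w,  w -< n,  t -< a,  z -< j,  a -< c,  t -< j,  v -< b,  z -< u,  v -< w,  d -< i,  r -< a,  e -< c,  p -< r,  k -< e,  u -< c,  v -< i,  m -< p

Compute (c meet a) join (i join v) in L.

a

c ∧ a = a
i ∨ v = i
a ∨ i = a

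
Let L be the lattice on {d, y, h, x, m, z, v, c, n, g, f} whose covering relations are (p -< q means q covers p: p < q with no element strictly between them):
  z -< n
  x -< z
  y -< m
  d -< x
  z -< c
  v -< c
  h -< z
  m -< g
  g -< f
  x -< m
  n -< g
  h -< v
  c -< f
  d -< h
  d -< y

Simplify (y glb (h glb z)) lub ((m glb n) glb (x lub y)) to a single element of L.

h ∧ z = h
y ∧ h = d
m ∧ n = x
x ∨ y = m
x ∧ m = x
d ∨ x = x

x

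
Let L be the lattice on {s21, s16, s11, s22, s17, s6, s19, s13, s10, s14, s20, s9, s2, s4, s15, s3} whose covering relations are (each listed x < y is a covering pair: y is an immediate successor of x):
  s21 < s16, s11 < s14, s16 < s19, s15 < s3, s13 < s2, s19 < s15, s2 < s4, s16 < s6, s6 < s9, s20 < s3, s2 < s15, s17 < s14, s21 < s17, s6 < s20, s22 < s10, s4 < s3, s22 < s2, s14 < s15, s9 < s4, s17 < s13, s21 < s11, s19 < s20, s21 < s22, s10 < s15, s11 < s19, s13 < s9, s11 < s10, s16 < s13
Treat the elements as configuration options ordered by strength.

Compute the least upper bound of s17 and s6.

s9

Common upper bounds of {s17, s6}: s3, s4, s9.
The least among these is s9.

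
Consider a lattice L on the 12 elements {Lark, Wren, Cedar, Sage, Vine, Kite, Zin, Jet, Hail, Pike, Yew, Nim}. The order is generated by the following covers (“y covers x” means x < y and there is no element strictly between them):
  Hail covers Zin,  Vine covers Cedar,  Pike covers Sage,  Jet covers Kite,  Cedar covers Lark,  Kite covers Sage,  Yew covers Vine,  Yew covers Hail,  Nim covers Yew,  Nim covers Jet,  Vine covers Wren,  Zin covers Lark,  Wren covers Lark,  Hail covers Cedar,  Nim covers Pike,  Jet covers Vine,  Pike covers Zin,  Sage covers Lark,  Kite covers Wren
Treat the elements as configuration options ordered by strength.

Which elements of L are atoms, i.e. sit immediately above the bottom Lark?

Cedar, Sage, Wren, Zin

The atoms are exactly the elements that cover Lark: Cedar, Sage, Wren, Zin.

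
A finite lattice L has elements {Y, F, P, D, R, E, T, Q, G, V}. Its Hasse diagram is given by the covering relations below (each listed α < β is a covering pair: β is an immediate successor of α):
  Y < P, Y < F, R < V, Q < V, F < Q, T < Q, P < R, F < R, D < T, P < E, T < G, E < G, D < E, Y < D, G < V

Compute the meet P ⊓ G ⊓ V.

Common lower bounds of {P, G, V}: P, Y.
The greatest among these is P.

P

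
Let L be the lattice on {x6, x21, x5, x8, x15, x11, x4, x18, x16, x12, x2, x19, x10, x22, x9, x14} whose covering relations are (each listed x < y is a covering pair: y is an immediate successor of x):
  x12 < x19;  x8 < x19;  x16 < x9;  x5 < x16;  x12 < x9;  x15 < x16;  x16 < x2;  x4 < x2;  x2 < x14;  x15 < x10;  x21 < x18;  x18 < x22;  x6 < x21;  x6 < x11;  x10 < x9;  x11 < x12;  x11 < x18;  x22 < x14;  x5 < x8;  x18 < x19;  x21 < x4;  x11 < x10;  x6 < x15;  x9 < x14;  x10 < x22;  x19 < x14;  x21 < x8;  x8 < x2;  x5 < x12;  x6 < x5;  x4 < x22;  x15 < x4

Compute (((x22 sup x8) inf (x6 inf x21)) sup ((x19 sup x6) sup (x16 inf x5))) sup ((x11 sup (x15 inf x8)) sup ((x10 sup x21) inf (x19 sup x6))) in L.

x19

x22 ∨ x8 = x14
x6 ∧ x21 = x6
x14 ∧ x6 = x6
x19 ∨ x6 = x19
x16 ∧ x5 = x5
x19 ∨ x5 = x19
x6 ∨ x19 = x19
x15 ∧ x8 = x6
x11 ∨ x6 = x11
x10 ∨ x21 = x22
x19 ∨ x6 = x19
x22 ∧ x19 = x18
x11 ∨ x18 = x18
x19 ∨ x18 = x19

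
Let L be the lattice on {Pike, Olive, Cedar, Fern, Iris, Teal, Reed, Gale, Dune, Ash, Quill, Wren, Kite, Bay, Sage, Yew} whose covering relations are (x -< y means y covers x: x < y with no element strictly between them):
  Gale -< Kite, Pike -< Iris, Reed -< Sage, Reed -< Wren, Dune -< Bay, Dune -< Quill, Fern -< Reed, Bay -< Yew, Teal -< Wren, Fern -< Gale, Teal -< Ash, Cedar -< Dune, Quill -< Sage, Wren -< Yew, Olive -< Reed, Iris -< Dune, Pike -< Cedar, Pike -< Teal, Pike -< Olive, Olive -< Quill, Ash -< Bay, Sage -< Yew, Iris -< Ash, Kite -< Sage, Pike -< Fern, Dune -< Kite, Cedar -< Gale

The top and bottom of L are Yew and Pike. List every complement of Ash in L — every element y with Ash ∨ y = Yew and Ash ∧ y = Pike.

Fern, Gale, Olive, Reed

Need y with Ash ∨ y = Yew and Ash ∧ y = Pike.
Checking each element gives: Fern, Gale, Olive, Reed.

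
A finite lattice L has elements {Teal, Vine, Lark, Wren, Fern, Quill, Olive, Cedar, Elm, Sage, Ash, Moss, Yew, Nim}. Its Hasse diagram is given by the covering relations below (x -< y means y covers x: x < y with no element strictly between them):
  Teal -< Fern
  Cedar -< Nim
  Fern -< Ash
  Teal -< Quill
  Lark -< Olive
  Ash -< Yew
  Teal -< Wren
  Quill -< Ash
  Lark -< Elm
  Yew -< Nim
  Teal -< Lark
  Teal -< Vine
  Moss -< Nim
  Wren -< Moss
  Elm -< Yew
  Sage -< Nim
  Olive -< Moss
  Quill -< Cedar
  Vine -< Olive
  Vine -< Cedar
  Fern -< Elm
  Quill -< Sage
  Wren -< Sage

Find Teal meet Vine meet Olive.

Teal

Common lower bounds of {Teal, Vine, Olive}: Teal.
The greatest among these is Teal.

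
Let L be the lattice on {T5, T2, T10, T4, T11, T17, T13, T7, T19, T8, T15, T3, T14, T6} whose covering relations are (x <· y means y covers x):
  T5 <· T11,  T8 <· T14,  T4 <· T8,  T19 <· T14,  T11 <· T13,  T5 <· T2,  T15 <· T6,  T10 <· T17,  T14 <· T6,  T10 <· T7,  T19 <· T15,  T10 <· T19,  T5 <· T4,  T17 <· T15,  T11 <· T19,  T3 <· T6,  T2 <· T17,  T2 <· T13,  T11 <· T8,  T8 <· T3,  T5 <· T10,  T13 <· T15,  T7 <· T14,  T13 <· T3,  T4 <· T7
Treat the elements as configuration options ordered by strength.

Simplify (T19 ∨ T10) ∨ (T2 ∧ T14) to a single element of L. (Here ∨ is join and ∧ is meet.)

T19 ∨ T10 = T19
T2 ∧ T14 = T5
T19 ∨ T5 = T19

T19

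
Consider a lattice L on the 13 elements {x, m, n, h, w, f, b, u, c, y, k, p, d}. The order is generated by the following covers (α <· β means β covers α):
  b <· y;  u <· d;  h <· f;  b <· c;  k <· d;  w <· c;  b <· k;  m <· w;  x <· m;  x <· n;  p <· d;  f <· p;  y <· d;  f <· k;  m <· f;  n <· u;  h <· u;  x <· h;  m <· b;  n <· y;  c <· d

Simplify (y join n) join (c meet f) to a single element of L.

y ∨ n = y
c ∧ f = m
y ∨ m = y

y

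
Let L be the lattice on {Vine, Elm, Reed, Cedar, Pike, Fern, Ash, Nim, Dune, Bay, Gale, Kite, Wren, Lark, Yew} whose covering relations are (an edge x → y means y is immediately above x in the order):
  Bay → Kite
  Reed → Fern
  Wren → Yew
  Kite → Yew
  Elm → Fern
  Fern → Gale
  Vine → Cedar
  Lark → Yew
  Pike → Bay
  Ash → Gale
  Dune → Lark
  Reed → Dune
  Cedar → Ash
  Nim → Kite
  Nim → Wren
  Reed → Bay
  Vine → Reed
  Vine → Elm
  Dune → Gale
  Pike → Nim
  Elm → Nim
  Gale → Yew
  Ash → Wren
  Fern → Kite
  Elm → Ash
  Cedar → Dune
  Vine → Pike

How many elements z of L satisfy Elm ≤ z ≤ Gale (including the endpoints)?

The interval [Elm, Gale] = {Ash, Elm, Fern, Gale}, which has 4 elements.

4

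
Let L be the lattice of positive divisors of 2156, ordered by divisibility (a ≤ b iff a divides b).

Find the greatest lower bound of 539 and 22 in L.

11

In the divisibility order, the meet is the greatest common divisor: gcd(539, 22) = 11.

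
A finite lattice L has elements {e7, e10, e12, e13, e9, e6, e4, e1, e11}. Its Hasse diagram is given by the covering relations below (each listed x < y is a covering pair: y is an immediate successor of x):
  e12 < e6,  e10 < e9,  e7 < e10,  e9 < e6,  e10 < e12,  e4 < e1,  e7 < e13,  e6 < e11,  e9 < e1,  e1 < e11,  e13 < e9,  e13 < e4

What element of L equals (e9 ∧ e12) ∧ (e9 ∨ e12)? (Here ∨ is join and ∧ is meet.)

e10

e9 ∧ e12 = e10
e9 ∨ e12 = e6
e10 ∧ e6 = e10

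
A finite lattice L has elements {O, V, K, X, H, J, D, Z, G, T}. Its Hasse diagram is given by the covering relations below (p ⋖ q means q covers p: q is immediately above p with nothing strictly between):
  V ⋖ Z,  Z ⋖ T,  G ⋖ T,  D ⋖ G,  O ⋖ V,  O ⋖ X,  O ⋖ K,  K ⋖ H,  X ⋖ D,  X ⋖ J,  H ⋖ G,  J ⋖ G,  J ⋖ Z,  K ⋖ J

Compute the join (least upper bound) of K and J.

J

Common upper bounds of {K, J}: G, J, T, Z.
The least among these is J.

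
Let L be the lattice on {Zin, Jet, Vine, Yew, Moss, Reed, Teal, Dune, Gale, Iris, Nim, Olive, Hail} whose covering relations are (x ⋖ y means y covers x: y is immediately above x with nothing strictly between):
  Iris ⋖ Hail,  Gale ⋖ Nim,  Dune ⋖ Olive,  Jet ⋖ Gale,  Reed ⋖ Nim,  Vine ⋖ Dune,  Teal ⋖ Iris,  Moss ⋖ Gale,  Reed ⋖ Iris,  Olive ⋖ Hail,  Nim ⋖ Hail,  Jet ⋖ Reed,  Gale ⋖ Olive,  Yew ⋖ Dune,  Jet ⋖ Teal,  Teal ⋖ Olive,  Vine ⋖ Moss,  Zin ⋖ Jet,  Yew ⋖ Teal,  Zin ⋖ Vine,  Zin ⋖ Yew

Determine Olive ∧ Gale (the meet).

Gale

Common lower bounds of {Olive, Gale}: Gale, Jet, Moss, Vine, Zin.
The greatest among these is Gale.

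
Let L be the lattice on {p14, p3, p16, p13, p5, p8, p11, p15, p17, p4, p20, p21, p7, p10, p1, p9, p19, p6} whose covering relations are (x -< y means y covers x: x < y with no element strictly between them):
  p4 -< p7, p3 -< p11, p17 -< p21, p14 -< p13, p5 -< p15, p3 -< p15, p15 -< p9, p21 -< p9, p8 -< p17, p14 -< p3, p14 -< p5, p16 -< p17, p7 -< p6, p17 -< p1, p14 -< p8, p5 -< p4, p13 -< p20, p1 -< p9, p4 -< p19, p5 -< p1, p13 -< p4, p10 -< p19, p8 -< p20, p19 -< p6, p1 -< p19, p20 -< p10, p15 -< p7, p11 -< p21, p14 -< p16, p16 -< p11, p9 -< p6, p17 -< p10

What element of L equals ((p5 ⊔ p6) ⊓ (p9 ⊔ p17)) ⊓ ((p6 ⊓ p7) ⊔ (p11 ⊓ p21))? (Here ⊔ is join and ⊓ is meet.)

p9

p5 ∨ p6 = p6
p9 ∨ p17 = p9
p6 ∧ p9 = p9
p6 ∧ p7 = p7
p11 ∧ p21 = p11
p7 ∨ p11 = p6
p9 ∧ p6 = p9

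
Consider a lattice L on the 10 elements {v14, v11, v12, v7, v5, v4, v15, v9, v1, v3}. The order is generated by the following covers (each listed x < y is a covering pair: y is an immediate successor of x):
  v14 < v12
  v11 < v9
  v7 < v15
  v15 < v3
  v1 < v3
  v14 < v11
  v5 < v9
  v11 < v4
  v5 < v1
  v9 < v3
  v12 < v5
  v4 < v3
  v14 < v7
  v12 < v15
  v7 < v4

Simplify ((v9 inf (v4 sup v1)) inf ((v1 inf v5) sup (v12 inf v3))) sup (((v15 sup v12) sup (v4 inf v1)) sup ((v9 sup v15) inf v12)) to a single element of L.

v4 ∨ v1 = v3
v9 ∧ v3 = v9
v1 ∧ v5 = v5
v12 ∧ v3 = v12
v5 ∨ v12 = v5
v9 ∧ v5 = v5
v15 ∨ v12 = v15
v4 ∧ v1 = v14
v15 ∨ v14 = v15
v9 ∨ v15 = v3
v3 ∧ v12 = v12
v15 ∨ v12 = v15
v5 ∨ v15 = v3

v3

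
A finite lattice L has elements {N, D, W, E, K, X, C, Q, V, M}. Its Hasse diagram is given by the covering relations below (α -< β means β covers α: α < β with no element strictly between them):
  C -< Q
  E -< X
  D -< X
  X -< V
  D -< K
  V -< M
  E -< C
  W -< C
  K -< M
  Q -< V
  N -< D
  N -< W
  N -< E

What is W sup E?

Common upper bounds of {W, E}: C, M, Q, V.
The least among these is C.

C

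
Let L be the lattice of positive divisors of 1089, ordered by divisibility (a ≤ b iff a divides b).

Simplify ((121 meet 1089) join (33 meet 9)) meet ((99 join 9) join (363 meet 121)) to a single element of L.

363

121 ∧ 1089 = 121
33 ∧ 9 = 3
121 ∨ 3 = 363
99 ∨ 9 = 99
363 ∧ 121 = 121
99 ∨ 121 = 1089
363 ∧ 1089 = 363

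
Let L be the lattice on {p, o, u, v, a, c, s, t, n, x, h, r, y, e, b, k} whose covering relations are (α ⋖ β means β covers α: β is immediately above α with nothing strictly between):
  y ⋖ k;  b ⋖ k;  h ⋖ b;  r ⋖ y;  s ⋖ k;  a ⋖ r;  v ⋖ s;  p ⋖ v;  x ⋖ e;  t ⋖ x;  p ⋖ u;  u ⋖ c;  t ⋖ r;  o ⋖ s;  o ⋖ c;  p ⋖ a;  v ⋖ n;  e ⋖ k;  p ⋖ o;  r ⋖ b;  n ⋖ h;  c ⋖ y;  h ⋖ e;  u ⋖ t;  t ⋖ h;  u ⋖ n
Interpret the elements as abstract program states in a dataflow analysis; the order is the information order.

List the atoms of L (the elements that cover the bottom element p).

The atoms are exactly the elements that cover p: a, o, u, v.

a, o, u, v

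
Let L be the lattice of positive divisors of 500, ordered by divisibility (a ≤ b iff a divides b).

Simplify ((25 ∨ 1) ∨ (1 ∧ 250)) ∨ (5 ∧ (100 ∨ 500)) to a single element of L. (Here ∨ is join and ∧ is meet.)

25 ∨ 1 = 25
1 ∧ 250 = 1
25 ∨ 1 = 25
100 ∨ 500 = 500
5 ∧ 500 = 5
25 ∨ 5 = 25

25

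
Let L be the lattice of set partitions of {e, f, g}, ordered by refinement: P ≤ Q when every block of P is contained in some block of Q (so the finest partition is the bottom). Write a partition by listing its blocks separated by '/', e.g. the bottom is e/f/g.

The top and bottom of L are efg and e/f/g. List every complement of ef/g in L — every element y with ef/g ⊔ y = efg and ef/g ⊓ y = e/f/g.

Need y with ef/g ∨ y = efg and ef/g ∧ y = e/f/g.
Checking each element gives: e/fg, eg/f.

e/fg, eg/f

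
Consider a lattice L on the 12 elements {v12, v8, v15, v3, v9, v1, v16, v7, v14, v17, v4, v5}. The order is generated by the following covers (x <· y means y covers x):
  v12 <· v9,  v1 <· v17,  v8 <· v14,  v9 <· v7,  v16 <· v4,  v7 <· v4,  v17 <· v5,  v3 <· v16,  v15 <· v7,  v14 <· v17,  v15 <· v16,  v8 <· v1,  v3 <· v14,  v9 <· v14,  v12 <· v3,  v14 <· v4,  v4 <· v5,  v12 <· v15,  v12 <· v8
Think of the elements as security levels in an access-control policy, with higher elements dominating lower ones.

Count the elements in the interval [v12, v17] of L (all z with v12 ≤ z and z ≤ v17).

7

The interval [v12, v17] = {v1, v12, v14, v17, v3, v8, v9}, which has 7 elements.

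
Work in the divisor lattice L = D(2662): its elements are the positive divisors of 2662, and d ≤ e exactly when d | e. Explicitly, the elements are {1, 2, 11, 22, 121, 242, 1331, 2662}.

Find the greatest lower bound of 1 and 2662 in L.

Common lower bounds of {1, 2662}: 1.
The greatest among these is 1.

1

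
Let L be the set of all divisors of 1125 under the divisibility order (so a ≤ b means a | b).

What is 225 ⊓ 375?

Common lower bounds of {225, 375}: 1, 15, 25, 3, 5, 75.
The greatest among these is 75.

75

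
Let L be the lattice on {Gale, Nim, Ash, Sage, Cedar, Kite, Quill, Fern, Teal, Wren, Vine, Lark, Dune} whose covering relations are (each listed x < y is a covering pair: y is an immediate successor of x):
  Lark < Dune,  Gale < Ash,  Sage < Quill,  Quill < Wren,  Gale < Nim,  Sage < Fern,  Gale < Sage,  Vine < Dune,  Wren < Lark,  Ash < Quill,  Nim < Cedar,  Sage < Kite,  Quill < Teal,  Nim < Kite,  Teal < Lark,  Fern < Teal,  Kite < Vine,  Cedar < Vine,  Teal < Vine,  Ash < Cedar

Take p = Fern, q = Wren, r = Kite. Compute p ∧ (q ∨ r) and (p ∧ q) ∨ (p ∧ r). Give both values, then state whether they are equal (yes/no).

Fern; Sage; no

q ∨ r = Dune, so p ∧ (q ∨ r) = Fern ∧ Dune = Fern.
p ∧ q = Sage and p ∧ r = Sage, so (p ∧ q) ∨ (p ∧ r) = Sage ∨ Sage = Sage.
Equal: no.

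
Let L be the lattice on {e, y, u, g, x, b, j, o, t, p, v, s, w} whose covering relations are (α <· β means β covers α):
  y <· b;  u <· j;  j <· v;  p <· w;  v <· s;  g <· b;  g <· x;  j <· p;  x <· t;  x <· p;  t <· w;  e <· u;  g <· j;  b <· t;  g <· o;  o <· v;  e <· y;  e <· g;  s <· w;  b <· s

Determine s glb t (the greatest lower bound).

b

Common lower bounds of {s, t}: b, e, g, y.
The greatest among these is b.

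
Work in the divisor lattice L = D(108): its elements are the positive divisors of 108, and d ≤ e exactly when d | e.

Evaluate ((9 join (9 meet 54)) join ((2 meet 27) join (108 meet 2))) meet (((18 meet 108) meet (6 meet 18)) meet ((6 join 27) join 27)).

9 ∧ 54 = 9
9 ∨ 9 = 9
2 ∧ 27 = 1
108 ∧ 2 = 2
1 ∨ 2 = 2
9 ∨ 2 = 18
18 ∧ 108 = 18
6 ∧ 18 = 6
18 ∧ 6 = 6
6 ∨ 27 = 54
54 ∨ 27 = 54
6 ∧ 54 = 6
18 ∧ 6 = 6

6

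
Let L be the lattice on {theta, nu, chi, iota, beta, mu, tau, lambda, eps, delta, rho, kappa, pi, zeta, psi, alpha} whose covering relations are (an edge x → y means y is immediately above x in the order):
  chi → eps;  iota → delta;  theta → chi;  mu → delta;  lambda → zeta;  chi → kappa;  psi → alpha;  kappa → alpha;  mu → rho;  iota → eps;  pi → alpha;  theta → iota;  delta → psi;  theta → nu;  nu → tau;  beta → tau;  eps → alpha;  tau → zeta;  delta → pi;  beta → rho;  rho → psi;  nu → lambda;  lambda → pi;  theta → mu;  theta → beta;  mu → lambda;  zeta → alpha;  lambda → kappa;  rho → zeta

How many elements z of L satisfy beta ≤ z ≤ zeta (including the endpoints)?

4

The interval [beta, zeta] = {beta, rho, tau, zeta}, which has 4 elements.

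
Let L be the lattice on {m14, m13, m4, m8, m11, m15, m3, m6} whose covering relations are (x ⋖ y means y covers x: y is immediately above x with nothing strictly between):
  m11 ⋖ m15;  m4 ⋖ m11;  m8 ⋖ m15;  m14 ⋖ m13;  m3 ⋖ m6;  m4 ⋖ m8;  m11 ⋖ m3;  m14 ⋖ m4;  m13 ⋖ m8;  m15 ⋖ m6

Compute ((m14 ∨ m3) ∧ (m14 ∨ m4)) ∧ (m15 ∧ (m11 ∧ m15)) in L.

m4

m14 ∨ m3 = m3
m14 ∨ m4 = m4
m3 ∧ m4 = m4
m11 ∧ m15 = m11
m15 ∧ m11 = m11
m4 ∧ m11 = m4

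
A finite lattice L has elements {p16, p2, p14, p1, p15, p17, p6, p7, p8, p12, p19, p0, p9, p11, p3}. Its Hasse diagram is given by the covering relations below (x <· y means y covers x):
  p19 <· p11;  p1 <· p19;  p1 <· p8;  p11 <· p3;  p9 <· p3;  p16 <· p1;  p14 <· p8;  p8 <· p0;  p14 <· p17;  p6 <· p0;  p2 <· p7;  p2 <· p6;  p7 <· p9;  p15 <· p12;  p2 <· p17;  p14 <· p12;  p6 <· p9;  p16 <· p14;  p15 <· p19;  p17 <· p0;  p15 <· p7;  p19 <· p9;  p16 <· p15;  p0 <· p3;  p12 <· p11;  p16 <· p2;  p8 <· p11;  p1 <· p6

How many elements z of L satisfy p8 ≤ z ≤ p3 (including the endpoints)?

The interval [p8, p3] = {p0, p11, p3, p8}, which has 4 elements.

4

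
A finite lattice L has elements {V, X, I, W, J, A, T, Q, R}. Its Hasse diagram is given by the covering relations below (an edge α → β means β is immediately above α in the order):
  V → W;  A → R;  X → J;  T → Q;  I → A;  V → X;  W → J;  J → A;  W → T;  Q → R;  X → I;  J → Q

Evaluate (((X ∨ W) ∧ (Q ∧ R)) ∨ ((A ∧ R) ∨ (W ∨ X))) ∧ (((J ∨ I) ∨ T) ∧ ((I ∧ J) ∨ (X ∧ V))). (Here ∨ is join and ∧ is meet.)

X ∨ W = J
Q ∧ R = Q
J ∧ Q = J
A ∧ R = A
W ∨ X = J
A ∨ J = A
J ∨ A = A
J ∨ I = A
A ∨ T = R
I ∧ J = X
X ∧ V = V
X ∨ V = X
R ∧ X = X
A ∧ X = X

X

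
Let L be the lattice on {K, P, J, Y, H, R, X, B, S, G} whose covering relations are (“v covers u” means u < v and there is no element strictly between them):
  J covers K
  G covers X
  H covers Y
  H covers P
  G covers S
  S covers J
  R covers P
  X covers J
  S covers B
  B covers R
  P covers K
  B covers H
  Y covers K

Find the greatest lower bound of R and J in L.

K

Common lower bounds of {R, J}: K.
The greatest among these is K.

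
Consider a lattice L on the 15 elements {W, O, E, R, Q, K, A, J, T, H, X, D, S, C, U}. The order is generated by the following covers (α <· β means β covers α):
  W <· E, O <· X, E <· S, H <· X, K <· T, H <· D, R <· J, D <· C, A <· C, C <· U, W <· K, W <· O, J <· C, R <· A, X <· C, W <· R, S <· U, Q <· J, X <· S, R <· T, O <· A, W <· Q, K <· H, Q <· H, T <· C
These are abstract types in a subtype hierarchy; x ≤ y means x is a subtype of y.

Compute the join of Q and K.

H

Common upper bounds of {Q, K}: C, D, H, S, U, X.
The least among these is H.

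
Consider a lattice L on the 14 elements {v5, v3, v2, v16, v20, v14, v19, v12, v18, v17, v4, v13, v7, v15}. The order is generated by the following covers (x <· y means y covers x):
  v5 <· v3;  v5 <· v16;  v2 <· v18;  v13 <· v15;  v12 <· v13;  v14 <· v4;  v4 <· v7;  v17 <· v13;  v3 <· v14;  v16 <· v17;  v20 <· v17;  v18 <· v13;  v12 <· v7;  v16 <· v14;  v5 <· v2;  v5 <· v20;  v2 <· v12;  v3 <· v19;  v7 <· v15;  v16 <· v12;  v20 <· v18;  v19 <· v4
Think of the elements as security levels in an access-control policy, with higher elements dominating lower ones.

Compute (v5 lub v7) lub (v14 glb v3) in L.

v7

v5 ∨ v7 = v7
v14 ∧ v3 = v3
v7 ∨ v3 = v7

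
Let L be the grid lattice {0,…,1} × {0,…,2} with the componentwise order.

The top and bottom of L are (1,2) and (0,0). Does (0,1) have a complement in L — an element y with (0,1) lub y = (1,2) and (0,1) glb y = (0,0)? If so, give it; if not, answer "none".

For every candidate y, either (0,1) ∨ y ≠ (1,2) or (0,1) ∧ y ≠ (0,0); no complement exists.

none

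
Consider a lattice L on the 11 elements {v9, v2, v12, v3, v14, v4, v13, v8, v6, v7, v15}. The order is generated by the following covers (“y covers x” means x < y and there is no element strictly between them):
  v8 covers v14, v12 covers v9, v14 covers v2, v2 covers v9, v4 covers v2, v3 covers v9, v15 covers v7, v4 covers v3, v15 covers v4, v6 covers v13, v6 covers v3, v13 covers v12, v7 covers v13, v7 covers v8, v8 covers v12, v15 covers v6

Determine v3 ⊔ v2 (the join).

v4

Common upper bounds of {v3, v2}: v15, v4.
The least among these is v4.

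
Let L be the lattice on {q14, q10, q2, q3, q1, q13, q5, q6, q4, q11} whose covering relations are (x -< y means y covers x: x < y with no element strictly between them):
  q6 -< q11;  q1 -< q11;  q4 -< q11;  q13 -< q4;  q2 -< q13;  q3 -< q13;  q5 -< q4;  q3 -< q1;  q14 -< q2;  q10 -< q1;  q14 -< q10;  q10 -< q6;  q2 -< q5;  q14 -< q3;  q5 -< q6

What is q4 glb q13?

q13

Common lower bounds of {q4, q13}: q13, q14, q2, q3.
The greatest among these is q13.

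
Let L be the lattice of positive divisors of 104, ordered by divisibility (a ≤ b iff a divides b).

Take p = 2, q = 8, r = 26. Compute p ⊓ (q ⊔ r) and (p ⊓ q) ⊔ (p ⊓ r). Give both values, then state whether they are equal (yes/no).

q ⊔ r = 104, so p ⊓ (q ⊔ r) = 2 ⊓ 104 = 2.
p ⊓ q = 2 and p ⊓ r = 2, so (p ⊓ q) ⊔ (p ⊓ r) = 2 ⊔ 2 = 2.
Equal: yes.

2; 2; yes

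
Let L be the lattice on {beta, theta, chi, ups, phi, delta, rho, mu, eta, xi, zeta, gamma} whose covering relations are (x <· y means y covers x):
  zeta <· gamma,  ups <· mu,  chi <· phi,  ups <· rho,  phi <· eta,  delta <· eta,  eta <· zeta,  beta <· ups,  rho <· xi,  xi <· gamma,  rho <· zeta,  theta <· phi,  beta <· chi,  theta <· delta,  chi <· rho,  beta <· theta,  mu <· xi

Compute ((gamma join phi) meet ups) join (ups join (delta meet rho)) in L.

ups

gamma ∨ phi = gamma
gamma ∧ ups = ups
delta ∧ rho = beta
ups ∨ beta = ups
ups ∨ ups = ups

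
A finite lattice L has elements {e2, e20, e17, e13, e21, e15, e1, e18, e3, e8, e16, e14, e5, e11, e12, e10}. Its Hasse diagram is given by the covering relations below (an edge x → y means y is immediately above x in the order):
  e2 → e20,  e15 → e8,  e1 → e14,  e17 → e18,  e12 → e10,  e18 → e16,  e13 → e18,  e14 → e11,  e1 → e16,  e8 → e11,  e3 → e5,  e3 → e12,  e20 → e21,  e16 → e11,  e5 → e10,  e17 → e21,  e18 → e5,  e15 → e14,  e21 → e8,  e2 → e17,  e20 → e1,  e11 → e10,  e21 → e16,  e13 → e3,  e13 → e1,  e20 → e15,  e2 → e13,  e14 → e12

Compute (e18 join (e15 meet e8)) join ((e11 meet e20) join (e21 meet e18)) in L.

e11

e15 ∧ e8 = e15
e18 ∨ e15 = e11
e11 ∧ e20 = e20
e21 ∧ e18 = e17
e20 ∨ e17 = e21
e11 ∨ e21 = e11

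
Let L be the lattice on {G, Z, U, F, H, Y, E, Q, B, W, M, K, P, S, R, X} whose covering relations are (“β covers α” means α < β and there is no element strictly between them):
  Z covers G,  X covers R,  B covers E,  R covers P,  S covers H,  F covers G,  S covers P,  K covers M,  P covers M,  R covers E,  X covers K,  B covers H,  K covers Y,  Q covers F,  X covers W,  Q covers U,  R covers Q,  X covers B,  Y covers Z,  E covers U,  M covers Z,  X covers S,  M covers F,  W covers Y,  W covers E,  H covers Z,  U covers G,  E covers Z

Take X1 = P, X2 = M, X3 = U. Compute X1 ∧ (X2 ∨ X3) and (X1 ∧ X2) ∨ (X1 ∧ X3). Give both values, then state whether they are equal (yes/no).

P; M; no

X2 ∨ X3 = R, so X1 ∧ (X2 ∨ X3) = P ∧ R = P.
X1 ∧ X2 = M and X1 ∧ X3 = G, so (X1 ∧ X2) ∨ (X1 ∧ X3) = M ∨ G = M.
Equal: no.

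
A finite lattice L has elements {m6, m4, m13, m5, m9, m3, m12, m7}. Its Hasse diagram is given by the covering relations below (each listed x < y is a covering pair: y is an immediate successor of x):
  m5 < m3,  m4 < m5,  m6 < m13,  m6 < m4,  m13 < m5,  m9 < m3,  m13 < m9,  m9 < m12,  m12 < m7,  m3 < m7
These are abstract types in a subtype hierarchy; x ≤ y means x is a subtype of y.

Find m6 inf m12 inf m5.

m6

Common lower bounds of {m6, m12, m5}: m6.
The greatest among these is m6.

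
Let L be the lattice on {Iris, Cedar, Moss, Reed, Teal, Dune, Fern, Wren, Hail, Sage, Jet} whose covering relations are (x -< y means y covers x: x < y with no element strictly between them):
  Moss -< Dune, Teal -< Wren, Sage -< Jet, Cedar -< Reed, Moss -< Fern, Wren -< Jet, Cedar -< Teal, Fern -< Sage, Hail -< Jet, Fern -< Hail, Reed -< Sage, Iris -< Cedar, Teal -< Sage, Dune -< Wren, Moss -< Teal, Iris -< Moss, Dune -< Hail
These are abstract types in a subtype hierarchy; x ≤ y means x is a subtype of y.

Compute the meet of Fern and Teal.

Moss

Common lower bounds of {Fern, Teal}: Iris, Moss.
The greatest among these is Moss.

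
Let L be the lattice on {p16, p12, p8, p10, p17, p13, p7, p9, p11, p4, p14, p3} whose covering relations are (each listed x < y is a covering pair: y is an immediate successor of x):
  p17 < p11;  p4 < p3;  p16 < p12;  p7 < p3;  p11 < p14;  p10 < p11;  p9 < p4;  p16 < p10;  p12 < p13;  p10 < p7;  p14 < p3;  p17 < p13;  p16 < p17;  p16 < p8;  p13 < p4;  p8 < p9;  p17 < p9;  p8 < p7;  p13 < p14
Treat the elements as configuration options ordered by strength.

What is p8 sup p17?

Common upper bounds of {p8, p17}: p3, p4, p9.
The least among these is p9.

p9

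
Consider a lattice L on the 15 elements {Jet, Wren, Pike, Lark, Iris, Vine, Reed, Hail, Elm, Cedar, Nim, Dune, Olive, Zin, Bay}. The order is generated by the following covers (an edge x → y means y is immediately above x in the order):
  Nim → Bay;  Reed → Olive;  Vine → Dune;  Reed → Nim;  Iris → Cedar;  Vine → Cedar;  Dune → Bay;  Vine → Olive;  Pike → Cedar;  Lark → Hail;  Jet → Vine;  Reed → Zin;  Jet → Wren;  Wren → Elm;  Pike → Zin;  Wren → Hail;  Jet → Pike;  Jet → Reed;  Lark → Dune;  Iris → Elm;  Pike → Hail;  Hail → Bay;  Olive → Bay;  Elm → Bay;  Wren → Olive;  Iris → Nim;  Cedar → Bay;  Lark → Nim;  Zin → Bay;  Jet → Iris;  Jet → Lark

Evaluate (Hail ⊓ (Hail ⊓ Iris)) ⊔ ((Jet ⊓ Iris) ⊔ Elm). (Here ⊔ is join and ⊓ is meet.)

Elm

Hail ∧ Iris = Jet
Hail ∧ Jet = Jet
Jet ∧ Iris = Jet
Jet ∨ Elm = Elm
Jet ∨ Elm = Elm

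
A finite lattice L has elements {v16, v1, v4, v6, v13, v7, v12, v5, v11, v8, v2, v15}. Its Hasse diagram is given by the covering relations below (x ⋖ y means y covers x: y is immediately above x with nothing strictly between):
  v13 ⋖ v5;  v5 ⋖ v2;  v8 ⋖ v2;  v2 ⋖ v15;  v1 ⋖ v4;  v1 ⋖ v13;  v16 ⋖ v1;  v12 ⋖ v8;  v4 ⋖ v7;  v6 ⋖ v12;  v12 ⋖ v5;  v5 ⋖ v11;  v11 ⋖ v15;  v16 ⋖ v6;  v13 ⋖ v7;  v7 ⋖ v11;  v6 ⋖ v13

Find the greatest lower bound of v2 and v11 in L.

Common lower bounds of {v2, v11}: v1, v12, v13, v16, v5, v6.
The greatest among these is v5.

v5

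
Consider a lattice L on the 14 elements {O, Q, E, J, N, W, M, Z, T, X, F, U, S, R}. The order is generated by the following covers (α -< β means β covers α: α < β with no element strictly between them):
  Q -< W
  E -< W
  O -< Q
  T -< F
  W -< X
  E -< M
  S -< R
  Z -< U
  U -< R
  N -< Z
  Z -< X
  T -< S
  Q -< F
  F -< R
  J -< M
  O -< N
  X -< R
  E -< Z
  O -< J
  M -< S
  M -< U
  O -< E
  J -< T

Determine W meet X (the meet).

W

Common lower bounds of {W, X}: E, O, Q, W.
The greatest among these is W.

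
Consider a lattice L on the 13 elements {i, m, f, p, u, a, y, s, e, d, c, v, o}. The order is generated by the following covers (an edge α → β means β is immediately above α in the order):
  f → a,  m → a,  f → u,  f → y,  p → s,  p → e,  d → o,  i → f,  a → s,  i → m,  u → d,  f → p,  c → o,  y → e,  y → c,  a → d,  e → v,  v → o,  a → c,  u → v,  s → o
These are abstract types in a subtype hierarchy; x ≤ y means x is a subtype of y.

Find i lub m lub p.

s

Common upper bounds of {i, m, p}: o, s.
The least among these is s.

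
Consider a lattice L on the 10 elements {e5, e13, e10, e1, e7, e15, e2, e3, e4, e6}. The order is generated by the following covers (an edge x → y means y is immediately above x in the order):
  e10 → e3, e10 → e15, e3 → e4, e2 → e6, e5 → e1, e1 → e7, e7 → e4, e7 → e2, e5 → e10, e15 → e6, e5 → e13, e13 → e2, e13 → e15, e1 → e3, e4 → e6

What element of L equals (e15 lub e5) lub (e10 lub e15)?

e15 ∨ e5 = e15
e10 ∨ e15 = e15
e15 ∨ e15 = e15

e15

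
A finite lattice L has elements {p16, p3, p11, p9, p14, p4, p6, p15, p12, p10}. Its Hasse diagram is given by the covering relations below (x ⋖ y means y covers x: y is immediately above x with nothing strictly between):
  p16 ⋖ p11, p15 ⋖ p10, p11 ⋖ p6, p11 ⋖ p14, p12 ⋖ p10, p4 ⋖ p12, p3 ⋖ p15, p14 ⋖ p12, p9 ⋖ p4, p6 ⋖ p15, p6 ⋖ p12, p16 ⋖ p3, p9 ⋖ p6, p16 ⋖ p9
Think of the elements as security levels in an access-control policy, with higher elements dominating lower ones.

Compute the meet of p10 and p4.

Common lower bounds of {p10, p4}: p16, p4, p9.
The greatest among these is p4.

p4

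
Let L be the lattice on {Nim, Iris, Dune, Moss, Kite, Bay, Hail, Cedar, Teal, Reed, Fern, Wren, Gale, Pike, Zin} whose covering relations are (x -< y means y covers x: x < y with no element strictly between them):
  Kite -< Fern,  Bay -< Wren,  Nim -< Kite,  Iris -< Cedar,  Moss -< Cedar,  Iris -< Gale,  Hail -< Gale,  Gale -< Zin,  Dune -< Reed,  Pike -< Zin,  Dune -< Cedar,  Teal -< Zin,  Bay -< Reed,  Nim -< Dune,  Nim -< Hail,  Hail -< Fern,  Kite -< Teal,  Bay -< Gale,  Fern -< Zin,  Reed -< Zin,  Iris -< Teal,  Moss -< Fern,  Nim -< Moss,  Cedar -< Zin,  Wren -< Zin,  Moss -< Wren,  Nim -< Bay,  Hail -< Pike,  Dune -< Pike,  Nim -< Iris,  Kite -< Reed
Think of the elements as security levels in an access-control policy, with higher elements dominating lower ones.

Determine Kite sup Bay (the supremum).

Reed

Common upper bounds of {Kite, Bay}: Reed, Zin.
The least among these is Reed.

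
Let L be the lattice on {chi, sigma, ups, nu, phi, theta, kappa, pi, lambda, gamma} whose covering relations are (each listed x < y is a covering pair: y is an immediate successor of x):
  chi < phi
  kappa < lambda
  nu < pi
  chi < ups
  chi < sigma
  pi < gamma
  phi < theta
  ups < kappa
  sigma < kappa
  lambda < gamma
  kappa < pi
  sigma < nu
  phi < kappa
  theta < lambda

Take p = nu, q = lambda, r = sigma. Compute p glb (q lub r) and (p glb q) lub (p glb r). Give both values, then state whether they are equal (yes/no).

q lub r = lambda, so p glb (q lub r) = nu glb lambda = sigma.
p glb q = sigma and p glb r = sigma, so (p glb q) lub (p glb r) = sigma lub sigma = sigma.
Equal: yes.

sigma; sigma; yes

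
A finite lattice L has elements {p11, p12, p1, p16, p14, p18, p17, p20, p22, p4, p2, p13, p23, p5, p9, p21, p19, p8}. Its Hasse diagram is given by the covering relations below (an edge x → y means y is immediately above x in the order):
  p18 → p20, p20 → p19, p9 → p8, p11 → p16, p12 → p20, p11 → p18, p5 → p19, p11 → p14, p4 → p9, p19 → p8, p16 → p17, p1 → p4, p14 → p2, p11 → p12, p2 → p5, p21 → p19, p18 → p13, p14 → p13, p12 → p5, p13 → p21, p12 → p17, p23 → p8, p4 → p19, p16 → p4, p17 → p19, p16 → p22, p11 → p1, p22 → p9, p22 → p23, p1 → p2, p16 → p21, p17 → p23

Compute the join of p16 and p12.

p17

Common upper bounds of {p16, p12}: p17, p19, p23, p8.
The least among these is p17.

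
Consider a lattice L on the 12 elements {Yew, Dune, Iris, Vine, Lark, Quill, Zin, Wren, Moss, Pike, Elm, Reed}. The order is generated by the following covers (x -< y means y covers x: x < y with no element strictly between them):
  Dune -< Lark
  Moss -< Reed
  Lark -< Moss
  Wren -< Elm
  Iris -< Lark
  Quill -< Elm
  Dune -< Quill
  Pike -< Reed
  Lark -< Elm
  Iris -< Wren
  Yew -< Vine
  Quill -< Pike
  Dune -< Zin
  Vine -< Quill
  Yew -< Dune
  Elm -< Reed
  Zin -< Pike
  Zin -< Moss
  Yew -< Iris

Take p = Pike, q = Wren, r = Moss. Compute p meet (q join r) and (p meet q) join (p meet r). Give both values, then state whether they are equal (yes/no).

Pike; Zin; no

q join r = Reed, so p meet (q join r) = Pike meet Reed = Pike.
p meet q = Yew and p meet r = Zin, so (p meet q) join (p meet r) = Yew join Zin = Zin.
Equal: no.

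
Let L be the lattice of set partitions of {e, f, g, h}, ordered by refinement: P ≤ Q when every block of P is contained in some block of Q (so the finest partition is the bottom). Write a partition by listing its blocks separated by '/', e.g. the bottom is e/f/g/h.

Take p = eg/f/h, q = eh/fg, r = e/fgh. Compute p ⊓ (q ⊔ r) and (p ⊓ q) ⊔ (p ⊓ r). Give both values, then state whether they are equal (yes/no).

eg/f/h; e/f/g/h; no

q ⊔ r = efgh, so p ⊓ (q ⊔ r) = eg/f/h ⊓ efgh = eg/f/h.
p ⊓ q = e/f/g/h and p ⊓ r = e/f/g/h, so (p ⊓ q) ⊔ (p ⊓ r) = e/f/g/h ⊔ e/f/g/h = e/f/g/h.
Equal: no.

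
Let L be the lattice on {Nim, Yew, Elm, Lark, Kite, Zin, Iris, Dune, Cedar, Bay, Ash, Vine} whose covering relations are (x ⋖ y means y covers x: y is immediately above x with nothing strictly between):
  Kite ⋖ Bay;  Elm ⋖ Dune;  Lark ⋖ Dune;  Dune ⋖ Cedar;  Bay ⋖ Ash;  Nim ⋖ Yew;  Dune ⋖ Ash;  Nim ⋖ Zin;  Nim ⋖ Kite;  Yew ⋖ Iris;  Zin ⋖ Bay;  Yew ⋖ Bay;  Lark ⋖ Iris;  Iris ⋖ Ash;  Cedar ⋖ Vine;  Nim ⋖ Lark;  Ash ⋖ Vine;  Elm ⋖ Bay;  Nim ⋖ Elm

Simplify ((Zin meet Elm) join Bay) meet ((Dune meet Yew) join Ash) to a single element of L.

Zin ∧ Elm = Nim
Nim ∨ Bay = Bay
Dune ∧ Yew = Nim
Nim ∨ Ash = Ash
Bay ∧ Ash = Bay

Bay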